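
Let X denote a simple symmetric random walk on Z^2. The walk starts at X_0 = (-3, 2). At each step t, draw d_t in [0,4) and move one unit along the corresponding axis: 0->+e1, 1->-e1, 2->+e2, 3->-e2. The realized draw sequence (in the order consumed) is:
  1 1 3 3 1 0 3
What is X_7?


(-5, -1)

t=0: X=(-3, 2), d=1 → -e1, X_1=(-4, 2)
t=1: X=(-4, 2), d=1 → -e1, X_2=(-5, 2)
t=2: X=(-5, 2), d=3 → -e2, X_3=(-5, 1)
t=3: X=(-5, 1), d=3 → -e2, X_4=(-5, 0)
t=4: X=(-5, 0), d=1 → -e1, X_5=(-6, 0)
t=5: X=(-6, 0), d=0 → +e1, X_6=(-5, 0)
t=6: X=(-5, 0), d=3 → -e2, X_7=(-5, -1)


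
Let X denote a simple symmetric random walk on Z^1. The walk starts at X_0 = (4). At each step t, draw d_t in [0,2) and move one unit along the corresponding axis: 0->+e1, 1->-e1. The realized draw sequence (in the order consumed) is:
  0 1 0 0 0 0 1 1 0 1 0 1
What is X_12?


t=0: X=(4), d=0 → +e1, X_1=(5)
t=1: X=(5), d=1 → -e1, X_2=(4)
t=2: X=(4), d=0 → +e1, X_3=(5)
t=3: X=(5), d=0 → +e1, X_4=(6)
t=4: X=(6), d=0 → +e1, X_5=(7)
t=5: X=(7), d=0 → +e1, X_6=(8)
t=6: X=(8), d=1 → -e1, X_7=(7)
t=7: X=(7), d=1 → -e1, X_8=(6)
t=8: X=(6), d=0 → +e1, X_9=(7)
t=9: X=(7), d=1 → -e1, X_10=(6)
t=10: X=(6), d=0 → +e1, X_11=(7)
t=11: X=(7), d=1 → -e1, X_12=(6)

(6)


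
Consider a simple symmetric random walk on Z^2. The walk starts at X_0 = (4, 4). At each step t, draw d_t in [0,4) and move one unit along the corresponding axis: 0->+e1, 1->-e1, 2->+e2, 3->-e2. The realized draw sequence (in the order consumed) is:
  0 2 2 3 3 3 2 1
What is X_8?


t=0: X=(4, 4), d=0 → +e1, X_1=(5, 4)
t=1: X=(5, 4), d=2 → +e2, X_2=(5, 5)
t=2: X=(5, 5), d=2 → +e2, X_3=(5, 6)
t=3: X=(5, 6), d=3 → -e2, X_4=(5, 5)
t=4: X=(5, 5), d=3 → -e2, X_5=(5, 4)
t=5: X=(5, 4), d=3 → -e2, X_6=(5, 3)
t=6: X=(5, 3), d=2 → +e2, X_7=(5, 4)
t=7: X=(5, 4), d=1 → -e1, X_8=(4, 4)

(4, 4)


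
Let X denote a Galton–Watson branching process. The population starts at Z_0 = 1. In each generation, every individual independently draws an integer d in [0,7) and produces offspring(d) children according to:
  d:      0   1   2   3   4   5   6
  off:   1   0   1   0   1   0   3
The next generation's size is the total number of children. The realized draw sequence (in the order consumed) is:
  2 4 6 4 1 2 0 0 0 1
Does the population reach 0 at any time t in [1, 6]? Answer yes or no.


no

gen 0: Z_0=1, draws=[2], offspring=[1], Z_1=1
gen 1: Z_1=1, draws=[4], offspring=[1], Z_2=1
gen 2: Z_2=1, draws=[6], offspring=[3], Z_3=3
gen 3: Z_3=3, draws=[4, 1, 2], offspring=[1, 0, 1], Z_4=2
gen 4: Z_4=2, draws=[0, 0], offspring=[1, 1], Z_5=2
gen 5: Z_5=2, draws=[0, 1], offspring=[1, 0], Z_6=1


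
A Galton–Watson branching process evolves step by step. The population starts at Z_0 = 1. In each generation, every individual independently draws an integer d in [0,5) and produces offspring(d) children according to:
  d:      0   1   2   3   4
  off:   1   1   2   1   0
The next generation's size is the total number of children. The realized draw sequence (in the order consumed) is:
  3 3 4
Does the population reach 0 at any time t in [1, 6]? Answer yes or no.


yes

gen 0: Z_0=1, draws=[3], offspring=[1], Z_1=1
gen 1: Z_1=1, draws=[3], offspring=[1], Z_2=1
gen 2: Z_2=1, draws=[4], offspring=[0], Z_3=0
gen 3: Z_3=0, draws=[], offspring=[], Z_4=0
gen 4: Z_4=0, draws=[], offspring=[], Z_5=0
gen 5: Z_5=0, draws=[], offspring=[], Z_6=0


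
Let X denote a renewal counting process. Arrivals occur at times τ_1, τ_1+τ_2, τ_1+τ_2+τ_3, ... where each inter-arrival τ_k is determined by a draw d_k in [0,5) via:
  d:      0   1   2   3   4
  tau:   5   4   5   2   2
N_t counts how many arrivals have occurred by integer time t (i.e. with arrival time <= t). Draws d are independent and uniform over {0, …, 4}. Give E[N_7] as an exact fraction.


213/125

Inter-arrival values over d=0..4: [5, 4, 5, 2, 2]
Each d has probability 1/5, so the pmf of τ is: f(2) = 2/5, f(4) = 1/5, f(5) = 2/5
Renewal equation for m(n) = E[N_n]: condition on τ_1 = k (if k <= n, one arrival plus a fresh copy on the remaining n−k steps): m(n) = F(n) + Σ_{k<=n} f(k)·m(n−k), where F(n) = P(τ <= n) and m(0) = 0
m(1) = F(1) = 0
m(2) = F(2) = 2/5
m(3) = F(3) = 2/5
m(4) = F(4) + f(2)·m(2) = 3/5 + 2/5·2/5 = 19/25
m(5) = F(5) + f(2)·m(3) = 1 + 2/5·2/5 = 29/25
m(6) = F(6) + f(2)·m(4) + f(4)·m(2) = 1 + 2/5·19/25 + 1/5·2/5 = 173/125
m(7) = F(7) + f(2)·m(5) + f(4)·m(3) + f(5)·m(2) = 1 + 2/5·29/25 + 1/5·2/5 + 2/5·2/5 = 213/125
E[N_7] = m(7) = 213/125


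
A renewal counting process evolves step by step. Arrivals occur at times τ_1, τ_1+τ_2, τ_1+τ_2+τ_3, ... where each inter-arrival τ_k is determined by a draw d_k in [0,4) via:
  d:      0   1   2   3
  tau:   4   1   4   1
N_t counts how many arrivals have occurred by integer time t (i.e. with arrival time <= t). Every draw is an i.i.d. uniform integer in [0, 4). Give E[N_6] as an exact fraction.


Inter-arrival values over d=0..3: [4, 1, 4, 1]
Each d has probability 1/4, so the pmf of τ is: f(1) = 1/2, f(4) = 1/2
Renewal equation for m(n) = E[N_n]: condition on τ_1 = k (if k <= n, one arrival plus a fresh copy on the remaining n−k steps): m(n) = F(n) + Σ_{k<=n} f(k)·m(n−k), where F(n) = P(τ <= n) and m(0) = 0
m(1) = F(1) = 1/2
m(2) = F(2) + f(1)·m(1) = 1/2 + 1/2·1/2 = 3/4
m(3) = F(3) + f(1)·m(2) = 1/2 + 1/2·3/4 = 7/8
m(4) = F(4) + f(1)·m(3) = 1 + 1/2·7/8 = 23/16
m(5) = F(5) + f(1)·m(4) + f(4)·m(1) = 1 + 1/2·23/16 + 1/2·1/2 = 63/32
m(6) = F(6) + f(1)·m(5) + f(4)·m(2) = 1 + 1/2·63/32 + 1/2·3/4 = 151/64
E[N_6] = m(6) = 151/64

151/64


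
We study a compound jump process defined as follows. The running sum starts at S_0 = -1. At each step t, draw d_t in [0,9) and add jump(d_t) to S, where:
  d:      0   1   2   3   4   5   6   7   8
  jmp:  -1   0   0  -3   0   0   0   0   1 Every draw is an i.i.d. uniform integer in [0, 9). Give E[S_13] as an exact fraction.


-16/3

Outcome values over d=0..8: [-1, 0, 0, -3, 0, 0, 0, 0, 1]
Σy = -3, Σy² = 11, M = 9
μ = -3/9 = -1/3,  σ² = 11/9 − (-1/3)² = 10/9
E[S_13] = -1 + 13·(-1/3) = -16/3


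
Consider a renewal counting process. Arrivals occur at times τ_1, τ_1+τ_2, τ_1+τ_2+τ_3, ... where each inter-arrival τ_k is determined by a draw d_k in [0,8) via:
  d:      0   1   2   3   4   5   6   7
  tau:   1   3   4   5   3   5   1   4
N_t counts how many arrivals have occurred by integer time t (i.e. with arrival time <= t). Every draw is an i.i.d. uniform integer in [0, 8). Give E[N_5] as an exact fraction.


Inter-arrival values over d=0..7: [1, 3, 4, 5, 3, 5, 1, 4]
Each d has probability 1/8, so the pmf of τ is: f(1) = 1/4, f(3) = 1/4, f(4) = 1/4, f(5) = 1/4
Renewal equation for m(n) = E[N_n]: condition on τ_1 = k (if k <= n, one arrival plus a fresh copy on the remaining n−k steps): m(n) = F(n) + Σ_{k<=n} f(k)·m(n−k), where F(n) = P(τ <= n) and m(0) = 0
m(1) = F(1) = 1/4
m(2) = F(2) + f(1)·m(1) = 1/4 + 1/4·1/4 = 5/16
m(3) = F(3) + f(1)·m(2) = 1/2 + 1/4·5/16 = 37/64
m(4) = F(4) + f(1)·m(3) + f(3)·m(1) = 3/4 + 1/4·37/64 + 1/4·1/4 = 245/256
m(5) = F(5) + f(1)·m(4) + f(3)·m(2) + f(4)·m(1) = 1 + 1/4·245/256 + 1/4·5/16 + 1/4·1/4 = 1413/1024
E[N_5] = m(5) = 1413/1024

1413/1024


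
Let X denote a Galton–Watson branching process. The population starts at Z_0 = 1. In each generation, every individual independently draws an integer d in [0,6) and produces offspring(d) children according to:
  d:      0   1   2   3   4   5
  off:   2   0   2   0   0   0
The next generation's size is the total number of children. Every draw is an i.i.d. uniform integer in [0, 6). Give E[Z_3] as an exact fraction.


Outcome values over d=0..5: [2, 0, 2, 0, 0, 0]
Σy = 4, Σy² = 8, M = 6
μ = 4/6 = 2/3,  σ² = 8/6 − (2/3)² = 8/9
E[Z_0] = 1
E[Z_1] = 2/3·E[Z_0] = 2/3
E[Z_2] = 2/3·E[Z_1] = 4/9
E[Z_3] = 2/3·E[Z_2] = 8/27

8/27


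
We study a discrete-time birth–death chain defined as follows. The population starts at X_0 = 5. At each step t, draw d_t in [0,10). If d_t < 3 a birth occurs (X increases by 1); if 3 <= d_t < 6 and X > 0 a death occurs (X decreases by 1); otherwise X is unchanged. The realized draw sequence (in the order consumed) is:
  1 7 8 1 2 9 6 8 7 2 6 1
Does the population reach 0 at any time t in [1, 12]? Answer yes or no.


no

t=0: X=5, d=1 → birth, X_1=6
t=1: X=6, d=7 → hold, X_2=6
t=2: X=6, d=8 → hold, X_3=6
t=3: X=6, d=1 → birth, X_4=7
t=4: X=7, d=2 → birth, X_5=8
t=5: X=8, d=9 → hold, X_6=8
t=6: X=8, d=6 → hold, X_7=8
t=7: X=8, d=8 → hold, X_8=8
t=8: X=8, d=7 → hold, X_9=8
t=9: X=8, d=2 → birth, X_10=9
t=10: X=9, d=6 → hold, X_11=9
t=11: X=9, d=1 → birth, X_12=10


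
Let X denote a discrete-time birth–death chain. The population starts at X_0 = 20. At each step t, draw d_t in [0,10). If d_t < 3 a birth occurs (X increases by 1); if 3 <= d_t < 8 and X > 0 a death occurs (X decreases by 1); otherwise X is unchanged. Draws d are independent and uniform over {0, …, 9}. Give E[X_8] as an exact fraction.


92/5

X can drop by at most 1 per step and X_0 = 20 > T = 8, so X_t >= 20 − t >= 12 > 0 for every t <= 8: the floor at 0 (the 'and X > 0' condition) never binds. Hence X_8 = X_0 + Σ_{t<8} Y_t with i.i.d. increments Y_t = y(d_t) ∈ {+1, −1, 0}.
Outcome values over d=0..9: [1, 1, 1, -1, -1, -1, -1, -1, 0, 0]
Σy = -2, Σy² = 8, M = 10
μ = -2/10 = -1/5,  σ² = 8/10 − (-1/5)² = 19/25
E[X_8] = 20 + 8·(-1/5) = 92/5


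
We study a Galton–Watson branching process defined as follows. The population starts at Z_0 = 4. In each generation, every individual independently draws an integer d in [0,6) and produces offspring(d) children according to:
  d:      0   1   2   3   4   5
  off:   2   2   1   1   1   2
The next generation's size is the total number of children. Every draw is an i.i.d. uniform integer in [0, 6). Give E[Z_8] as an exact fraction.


6561/64

Outcome values over d=0..5: [2, 2, 1, 1, 1, 2]
Σy = 9, Σy² = 15, M = 6
μ = 9/6 = 3/2,  σ² = 15/6 − (3/2)² = 1/4
E[Z_0] = 4
E[Z_1] = 3/2·E[Z_0] = 6
E[Z_2] = 3/2·E[Z_1] = 9
E[Z_3] = 3/2·E[Z_2] = 27/2
E[Z_4] = 3/2·E[Z_3] = 81/4
E[Z_5] = 3/2·E[Z_4] = 243/8
E[Z_6] = 3/2·E[Z_5] = 729/16
E[Z_7] = 3/2·E[Z_6] = 2187/32
E[Z_8] = 3/2·E[Z_7] = 6561/64


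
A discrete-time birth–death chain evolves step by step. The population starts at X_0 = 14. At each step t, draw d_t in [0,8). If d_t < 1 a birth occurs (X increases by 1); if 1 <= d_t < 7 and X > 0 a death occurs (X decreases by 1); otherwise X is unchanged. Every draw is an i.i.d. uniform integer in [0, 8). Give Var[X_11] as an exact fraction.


X can drop by at most 1 per step and X_0 = 14 > T = 11, so X_t >= 14 − t >= 3 > 0 for every t <= 11: the floor at 0 (the 'and X > 0' condition) never binds. Hence X_11 = X_0 + Σ_{t<11} Y_t with i.i.d. increments Y_t = y(d_t) ∈ {+1, −1, 0}.
Outcome values over d=0..7: [1, -1, -1, -1, -1, -1, -1, 0]
Σy = -5, Σy² = 7, M = 8
μ = -5/8 = -5/8,  σ² = 7/8 − (-5/8)² = 31/64
Independent increments: Var[X_11] = 11·σ² = 11·(31/64) = 341/64

341/64


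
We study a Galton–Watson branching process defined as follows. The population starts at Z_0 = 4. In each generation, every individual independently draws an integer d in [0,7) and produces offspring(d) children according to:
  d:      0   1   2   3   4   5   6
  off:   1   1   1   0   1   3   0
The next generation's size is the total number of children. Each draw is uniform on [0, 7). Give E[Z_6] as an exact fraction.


4

Outcome values over d=0..6: [1, 1, 1, 0, 1, 3, 0]
Σy = 7, Σy² = 13, M = 7
μ = 7/7 = 1,  σ² = 13/7 − (1)² = 6/7
E[Z_0] = 4
E[Z_1] = 1·E[Z_0] = 4
E[Z_2] = 1·E[Z_1] = 4
E[Z_3] = 1·E[Z_2] = 4
E[Z_4] = 1·E[Z_3] = 4
E[Z_5] = 1·E[Z_4] = 4
E[Z_6] = 1·E[Z_5] = 4


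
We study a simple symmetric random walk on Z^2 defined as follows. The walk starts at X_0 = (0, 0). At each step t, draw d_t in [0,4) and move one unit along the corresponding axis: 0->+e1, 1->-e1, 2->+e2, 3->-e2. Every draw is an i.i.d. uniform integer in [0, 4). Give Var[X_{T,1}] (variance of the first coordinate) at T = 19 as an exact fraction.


19/2

Outcome values over d=0..3: [1, -1, 0, 0]
Σy = 0, Σy² = 2, M = 4
μ = 0/4 = 0,  σ² = 2/4 − (0)² = 1/2
Independent increments: Var[X_19] = 19·σ² = 19·(1/2) = 19/2


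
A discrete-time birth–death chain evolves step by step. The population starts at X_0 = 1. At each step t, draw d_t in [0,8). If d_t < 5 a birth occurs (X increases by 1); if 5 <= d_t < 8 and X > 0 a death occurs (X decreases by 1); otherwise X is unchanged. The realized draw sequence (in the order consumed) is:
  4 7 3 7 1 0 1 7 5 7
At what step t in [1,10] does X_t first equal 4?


t=0: X=1, d=4 → birth, X_1=2
t=1: X=2, d=7 → death, X_2=1
t=2: X=1, d=3 → birth, X_3=2
t=3: X=2, d=7 → death, X_4=1
t=4: X=1, d=1 → birth, X_5=2
t=5: X=2, d=0 → birth, X_6=3
t=6: X=3, d=1 → birth, X_7=4
t=7: X=4, d=7 → death, X_8=3
t=8: X=3, d=5 → death, X_9=2
t=9: X=2, d=7 → death, X_10=1

7


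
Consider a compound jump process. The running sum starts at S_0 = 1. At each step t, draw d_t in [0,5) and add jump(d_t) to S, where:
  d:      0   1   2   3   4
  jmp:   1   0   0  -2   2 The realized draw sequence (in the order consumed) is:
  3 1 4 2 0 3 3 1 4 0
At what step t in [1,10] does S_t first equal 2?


t=0: S=1, d=3, jump=-2, S_1=-1
t=1: S=-1, d=1, jump=0, S_2=-1
t=2: S=-1, d=4, jump=2, S_3=1
t=3: S=1, d=2, jump=0, S_4=1
t=4: S=1, d=0, jump=1, S_5=2
t=5: S=2, d=3, jump=-2, S_6=0
t=6: S=0, d=3, jump=-2, S_7=-2
t=7: S=-2, d=1, jump=0, S_8=-2
t=8: S=-2, d=4, jump=2, S_9=0
t=9: S=0, d=0, jump=1, S_10=1

5


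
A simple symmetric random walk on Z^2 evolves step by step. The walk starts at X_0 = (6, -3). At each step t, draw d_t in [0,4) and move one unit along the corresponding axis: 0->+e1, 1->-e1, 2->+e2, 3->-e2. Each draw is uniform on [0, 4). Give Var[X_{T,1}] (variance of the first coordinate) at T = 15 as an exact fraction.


Outcome values over d=0..3: [1, -1, 0, 0]
Σy = 0, Σy² = 2, M = 4
μ = 0/4 = 0,  σ² = 2/4 − (0)² = 1/2
Independent increments: Var[X_15] = 15·σ² = 15·(1/2) = 15/2

15/2


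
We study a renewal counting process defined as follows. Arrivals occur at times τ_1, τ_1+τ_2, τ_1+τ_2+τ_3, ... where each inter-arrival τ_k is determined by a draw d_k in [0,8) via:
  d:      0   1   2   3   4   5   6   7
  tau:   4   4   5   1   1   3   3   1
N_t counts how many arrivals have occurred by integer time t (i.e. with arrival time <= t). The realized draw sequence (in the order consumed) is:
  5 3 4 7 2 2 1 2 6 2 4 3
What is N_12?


draw d_1=5: τ_1=3, arrival time A_1=3
draw d_2=3: τ_2=1, arrival time A_2=4
draw d_3=4: τ_3=1, arrival time A_3=5
draw d_4=7: τ_4=1, arrival time A_4=6
draw d_5=2: τ_5=5, arrival time A_5=11
draw d_6=2: τ_6=5, arrival time A_6=16
draw d_7=1: τ_7=4, arrival time A_7=20
draw d_8=2: τ_8=5, arrival time A_8=25
draw d_9=6: τ_9=3, arrival time A_9=28
draw d_10=2: τ_10=5, arrival time A_10=33
draw d_11=4: τ_11=1, arrival time A_11=34
draw d_12=3: τ_12=1, arrival time A_12=35
N_t over t=0..12: 0:0 1:0 2:0 3:1 4:2 5:3 6:4 7:4 8:4 9:4 10:4 11:5 12:5

5


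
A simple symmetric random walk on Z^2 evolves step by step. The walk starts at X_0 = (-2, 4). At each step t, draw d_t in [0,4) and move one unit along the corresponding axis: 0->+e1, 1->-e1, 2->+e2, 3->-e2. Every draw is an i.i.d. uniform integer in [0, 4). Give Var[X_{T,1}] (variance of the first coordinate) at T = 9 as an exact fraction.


Outcome values over d=0..3: [1, -1, 0, 0]
Σy = 0, Σy² = 2, M = 4
μ = 0/4 = 0,  σ² = 2/4 − (0)² = 1/2
Independent increments: Var[X_9] = 9·σ² = 9·(1/2) = 9/2

9/2


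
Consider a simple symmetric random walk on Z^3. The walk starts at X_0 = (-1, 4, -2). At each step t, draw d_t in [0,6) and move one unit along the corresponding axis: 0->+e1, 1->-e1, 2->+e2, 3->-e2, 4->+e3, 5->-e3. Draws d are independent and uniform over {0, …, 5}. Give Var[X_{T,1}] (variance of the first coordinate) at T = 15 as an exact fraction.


Outcome values over d=0..5: [1, -1, 0, 0, 0, 0]
Σy = 0, Σy² = 2, M = 6
μ = 0/6 = 0,  σ² = 2/6 − (0)² = 1/3
Independent increments: Var[X_15] = 15·σ² = 15·(1/3) = 5

5


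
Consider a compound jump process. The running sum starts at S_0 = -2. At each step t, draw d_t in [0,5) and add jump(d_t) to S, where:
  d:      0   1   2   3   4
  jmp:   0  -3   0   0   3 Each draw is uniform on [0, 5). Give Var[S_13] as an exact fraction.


234/5

Outcome values over d=0..4: [0, -3, 0, 0, 3]
Σy = 0, Σy² = 18, M = 5
μ = 0/5 = 0,  σ² = 18/5 − (0)² = 18/5
Independent increments: Var[S_13] = 13·σ² = 13·(18/5) = 234/5


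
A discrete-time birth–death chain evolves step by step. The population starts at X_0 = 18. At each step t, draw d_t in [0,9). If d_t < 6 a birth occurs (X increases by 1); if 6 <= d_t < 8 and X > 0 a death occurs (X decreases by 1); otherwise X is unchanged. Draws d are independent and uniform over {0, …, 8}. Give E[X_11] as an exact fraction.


X can drop by at most 1 per step and X_0 = 18 > T = 11, so X_t >= 18 − t >= 7 > 0 for every t <= 11: the floor at 0 (the 'and X > 0' condition) never binds. Hence X_11 = X_0 + Σ_{t<11} Y_t with i.i.d. increments Y_t = y(d_t) ∈ {+1, −1, 0}.
Outcome values over d=0..8: [1, 1, 1, 1, 1, 1, -1, -1, 0]
Σy = 4, Σy² = 8, M = 9
μ = 4/9 = 4/9,  σ² = 8/9 − (4/9)² = 56/81
E[X_11] = 18 + 11·(4/9) = 206/9

206/9


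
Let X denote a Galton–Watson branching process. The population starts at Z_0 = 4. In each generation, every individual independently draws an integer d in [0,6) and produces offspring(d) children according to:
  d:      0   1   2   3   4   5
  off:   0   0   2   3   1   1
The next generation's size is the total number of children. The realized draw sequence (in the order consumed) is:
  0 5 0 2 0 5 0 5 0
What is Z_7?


gen 0: Z_0=4, draws=[0, 5, 0, 2], offspring=[0, 1, 0, 2], Z_1=3
gen 1: Z_1=3, draws=[0, 5, 0], offspring=[0, 1, 0], Z_2=1
gen 2: Z_2=1, draws=[5], offspring=[1], Z_3=1
gen 3: Z_3=1, draws=[0], offspring=[0], Z_4=0
gen 4: Z_4=0, draws=[], offspring=[], Z_5=0
gen 5: Z_5=0, draws=[], offspring=[], Z_6=0
gen 6: Z_6=0, draws=[], offspring=[], Z_7=0

0


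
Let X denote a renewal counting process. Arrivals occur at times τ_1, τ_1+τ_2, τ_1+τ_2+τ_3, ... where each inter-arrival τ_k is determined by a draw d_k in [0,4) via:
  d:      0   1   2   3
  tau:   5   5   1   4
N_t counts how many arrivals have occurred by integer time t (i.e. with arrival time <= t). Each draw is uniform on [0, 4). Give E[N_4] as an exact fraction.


Inter-arrival values over d=0..3: [5, 5, 1, 4]
Each d has probability 1/4, so the pmf of τ is: f(1) = 1/4, f(4) = 1/4, f(5) = 1/2
Renewal equation for m(n) = E[N_n]: condition on τ_1 = k (if k <= n, one arrival plus a fresh copy on the remaining n−k steps): m(n) = F(n) + Σ_{k<=n} f(k)·m(n−k), where F(n) = P(τ <= n) and m(0) = 0
m(1) = F(1) = 1/4
m(2) = F(2) + f(1)·m(1) = 1/4 + 1/4·1/4 = 5/16
m(3) = F(3) + f(1)·m(2) = 1/4 + 1/4·5/16 = 21/64
m(4) = F(4) + f(1)·m(3) = 1/2 + 1/4·21/64 = 149/256
E[N_4] = m(4) = 149/256

149/256


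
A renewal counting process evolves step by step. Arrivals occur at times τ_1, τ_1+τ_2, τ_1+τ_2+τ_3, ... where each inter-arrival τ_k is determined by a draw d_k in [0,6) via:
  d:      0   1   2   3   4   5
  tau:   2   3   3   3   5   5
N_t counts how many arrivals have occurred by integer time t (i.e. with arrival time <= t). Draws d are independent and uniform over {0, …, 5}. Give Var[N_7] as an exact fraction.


Inter-arrival values over d=0..5: [2, 3, 3, 3, 5, 5]
Each d has probability 1/6, so the pmf of τ is: f(2) = 1/6, f(3) = 1/2, f(5) = 1/3
Let p_n(j) = P(N_n = j), with p_0 = [1]. Condition on τ_1: p_n(0) = P(τ > n), and for j >= 1, p_n(j) = Σ_{k<=n} f(k)·p_{n−k}(j−1)
p_1 = [1]  (j = 0)
p_2 = [5/6, 1/6]  (j = 0..1)
p_3 = [1/3, 2/3]  (j = 0..1)
p_4 = [1/3, 23/36, 1/36]  (j = 0..2)
p_5 = [0, 29/36, 7/36]  (j = 0..2)
p_6 = [0, 5/9, 95/216, 1/216]  (j = 0..3)
p_7 = [0, 4/9, 55/108, 5/108]  (j = 0..3)
E[N_7] = Σ j·p_7(j) = 173/108;  E[N_7²] = Σ j²·p_7(j) = 313/108
Var[N_7] = 313/108 − (173/108)² = 3875/11664

3875/11664


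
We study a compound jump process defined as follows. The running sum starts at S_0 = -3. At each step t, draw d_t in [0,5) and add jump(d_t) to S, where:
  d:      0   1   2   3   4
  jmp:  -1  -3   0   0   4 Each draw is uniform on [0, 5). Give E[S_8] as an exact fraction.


-3

Outcome values over d=0..4: [-1, -3, 0, 0, 4]
Σy = 0, Σy² = 26, M = 5
μ = 0/5 = 0,  σ² = 26/5 − (0)² = 26/5
E[S_8] = -3 + 8·(0) = -3


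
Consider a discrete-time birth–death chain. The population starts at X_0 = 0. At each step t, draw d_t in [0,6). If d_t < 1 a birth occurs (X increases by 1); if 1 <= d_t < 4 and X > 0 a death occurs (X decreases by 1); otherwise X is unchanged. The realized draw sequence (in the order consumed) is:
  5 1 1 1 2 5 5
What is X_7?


0

t=0: X=0, d=5 → hold, X_1=0
t=1: X=0, d=1 → hold, X_2=0
t=2: X=0, d=1 → hold, X_3=0
t=3: X=0, d=1 → hold, X_4=0
t=4: X=0, d=2 → hold, X_5=0
t=5: X=0, d=5 → hold, X_6=0
t=6: X=0, d=5 → hold, X_7=0


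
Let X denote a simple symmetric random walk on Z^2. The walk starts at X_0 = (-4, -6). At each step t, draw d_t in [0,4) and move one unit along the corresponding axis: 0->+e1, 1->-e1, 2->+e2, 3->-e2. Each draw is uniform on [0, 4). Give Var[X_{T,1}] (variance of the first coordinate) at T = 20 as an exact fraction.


Outcome values over d=0..3: [1, -1, 0, 0]
Σy = 0, Σy² = 2, M = 4
μ = 0/4 = 0,  σ² = 2/4 − (0)² = 1/2
Independent increments: Var[X_20] = 20·σ² = 20·(1/2) = 10

10


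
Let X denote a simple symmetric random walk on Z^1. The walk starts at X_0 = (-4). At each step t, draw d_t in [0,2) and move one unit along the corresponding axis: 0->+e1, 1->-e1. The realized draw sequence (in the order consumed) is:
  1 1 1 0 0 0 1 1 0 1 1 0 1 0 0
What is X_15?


t=0: X=(-4), d=1 → -e1, X_1=(-5)
t=1: X=(-5), d=1 → -e1, X_2=(-6)
t=2: X=(-6), d=1 → -e1, X_3=(-7)
t=3: X=(-7), d=0 → +e1, X_4=(-6)
t=4: X=(-6), d=0 → +e1, X_5=(-5)
t=5: X=(-5), d=0 → +e1, X_6=(-4)
t=6: X=(-4), d=1 → -e1, X_7=(-5)
t=7: X=(-5), d=1 → -e1, X_8=(-6)
t=8: X=(-6), d=0 → +e1, X_9=(-5)
t=9: X=(-5), d=1 → -e1, X_10=(-6)
t=10: X=(-6), d=1 → -e1, X_11=(-7)
t=11: X=(-7), d=0 → +e1, X_12=(-6)
t=12: X=(-6), d=1 → -e1, X_13=(-7)
t=13: X=(-7), d=0 → +e1, X_14=(-6)
t=14: X=(-6), d=0 → +e1, X_15=(-5)

(-5)


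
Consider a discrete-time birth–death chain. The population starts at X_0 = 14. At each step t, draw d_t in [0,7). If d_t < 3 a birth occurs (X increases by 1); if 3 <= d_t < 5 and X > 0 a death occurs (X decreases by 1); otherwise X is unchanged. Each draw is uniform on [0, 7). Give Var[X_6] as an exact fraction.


204/49

X can drop by at most 1 per step and X_0 = 14 > T = 6, so X_t >= 14 − t >= 8 > 0 for every t <= 6: the floor at 0 (the 'and X > 0' condition) never binds. Hence X_6 = X_0 + Σ_{t<6} Y_t with i.i.d. increments Y_t = y(d_t) ∈ {+1, −1, 0}.
Outcome values over d=0..6: [1, 1, 1, -1, -1, 0, 0]
Σy = 1, Σy² = 5, M = 7
μ = 1/7 = 1/7,  σ² = 5/7 − (1/7)² = 34/49
Independent increments: Var[X_6] = 6·σ² = 6·(34/49) = 204/49


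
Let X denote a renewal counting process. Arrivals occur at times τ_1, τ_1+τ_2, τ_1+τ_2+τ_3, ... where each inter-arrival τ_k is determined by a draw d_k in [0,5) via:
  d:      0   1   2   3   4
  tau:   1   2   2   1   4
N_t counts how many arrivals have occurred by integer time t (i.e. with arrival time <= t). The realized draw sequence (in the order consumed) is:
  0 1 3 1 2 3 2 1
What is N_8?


5

draw d_1=0: τ_1=1, arrival time A_1=1
draw d_2=1: τ_2=2, arrival time A_2=3
draw d_3=3: τ_3=1, arrival time A_3=4
draw d_4=1: τ_4=2, arrival time A_4=6
draw d_5=2: τ_5=2, arrival time A_5=8
draw d_6=3: τ_6=1, arrival time A_6=9
draw d_7=2: τ_7=2, arrival time A_7=11
draw d_8=1: τ_8=2, arrival time A_8=13
N_t over t=0..8: 0:0 1:1 2:1 3:2 4:3 5:3 6:4 7:4 8:5


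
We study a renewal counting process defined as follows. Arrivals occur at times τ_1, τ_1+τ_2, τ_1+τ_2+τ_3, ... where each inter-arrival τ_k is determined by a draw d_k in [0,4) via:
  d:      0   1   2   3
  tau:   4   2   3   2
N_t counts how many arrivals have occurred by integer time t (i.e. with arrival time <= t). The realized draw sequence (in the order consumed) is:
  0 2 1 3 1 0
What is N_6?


1

draw d_1=0: τ_1=4, arrival time A_1=4
draw d_2=2: τ_2=3, arrival time A_2=7
draw d_3=1: τ_3=2, arrival time A_3=9
draw d_4=3: τ_4=2, arrival time A_4=11
draw d_5=1: τ_5=2, arrival time A_5=13
draw d_6=0: τ_6=4, arrival time A_6=17
N_t over t=0..6: 0:0 1:0 2:0 3:0 4:1 5:1 6:1


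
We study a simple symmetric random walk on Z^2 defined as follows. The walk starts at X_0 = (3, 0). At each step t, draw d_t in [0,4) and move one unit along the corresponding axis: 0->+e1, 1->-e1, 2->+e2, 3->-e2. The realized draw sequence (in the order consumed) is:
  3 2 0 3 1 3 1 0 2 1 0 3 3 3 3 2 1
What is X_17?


t=0: X=(3, 0), d=3 → -e2, X_1=(3, -1)
t=1: X=(3, -1), d=2 → +e2, X_2=(3, 0)
t=2: X=(3, 0), d=0 → +e1, X_3=(4, 0)
t=3: X=(4, 0), d=3 → -e2, X_4=(4, -1)
t=4: X=(4, -1), d=1 → -e1, X_5=(3, -1)
t=5: X=(3, -1), d=3 → -e2, X_6=(3, -2)
t=6: X=(3, -2), d=1 → -e1, X_7=(2, -2)
t=7: X=(2, -2), d=0 → +e1, X_8=(3, -2)
t=8: X=(3, -2), d=2 → +e2, X_9=(3, -1)
t=9: X=(3, -1), d=1 → -e1, X_10=(2, -1)
t=10: X=(2, -1), d=0 → +e1, X_11=(3, -1)
t=11: X=(3, -1), d=3 → -e2, X_12=(3, -2)
t=12: X=(3, -2), d=3 → -e2, X_13=(3, -3)
t=13: X=(3, -3), d=3 → -e2, X_14=(3, -4)
t=14: X=(3, -4), d=3 → -e2, X_15=(3, -5)
t=15: X=(3, -5), d=2 → +e2, X_16=(3, -4)
t=16: X=(3, -4), d=1 → -e1, X_17=(2, -4)

(2, -4)


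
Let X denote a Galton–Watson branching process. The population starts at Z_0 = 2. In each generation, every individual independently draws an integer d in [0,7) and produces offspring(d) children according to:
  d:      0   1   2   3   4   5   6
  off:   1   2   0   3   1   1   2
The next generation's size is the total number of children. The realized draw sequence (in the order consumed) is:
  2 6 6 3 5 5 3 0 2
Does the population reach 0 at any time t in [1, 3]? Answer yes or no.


gen 0: Z_0=2, draws=[2, 6], offspring=[0, 2], Z_1=2
gen 1: Z_1=2, draws=[6, 3], offspring=[2, 3], Z_2=5
gen 2: Z_2=5, draws=[5, 5, 3, 0, 2], offspring=[1, 1, 3, 1, 0], Z_3=6

no


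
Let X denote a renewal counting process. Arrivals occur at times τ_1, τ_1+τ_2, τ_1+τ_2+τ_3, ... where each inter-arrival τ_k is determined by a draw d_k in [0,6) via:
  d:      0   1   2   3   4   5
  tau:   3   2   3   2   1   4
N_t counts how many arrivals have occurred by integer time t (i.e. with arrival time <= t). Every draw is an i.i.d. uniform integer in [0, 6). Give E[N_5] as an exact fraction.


Inter-arrival values over d=0..5: [3, 2, 3, 2, 1, 4]
Each d has probability 1/6, so the pmf of τ is: f(1) = 1/6, f(2) = 1/3, f(3) = 1/3, f(4) = 1/6
Renewal equation for m(n) = E[N_n]: condition on τ_1 = k (if k <= n, one arrival plus a fresh copy on the remaining n−k steps): m(n) = F(n) + Σ_{k<=n} f(k)·m(n−k), where F(n) = P(τ <= n) and m(0) = 0
m(1) = F(1) = 1/6
m(2) = F(2) + f(1)·m(1) = 1/2 + 1/6·1/6 = 19/36
m(3) = F(3) + f(1)·m(2) + f(2)·m(1) = 5/6 + 1/6·19/36 + 1/3·1/6 = 211/216
m(4) = F(4) + f(1)·m(3) + f(2)·m(2) + f(3)·m(1) = 1 + 1/6·211/216 + 1/3·19/36 + 1/3·1/6 = 1807/1296
m(5) = F(5) + f(1)·m(4) + f(2)·m(3) + f(3)·m(2) + f(4)·m(1) = 1 + 1/6·1807/1296 + 1/3·211/216 + 1/3·19/36 + 1/6·1/6 = 13699/7776
E[N_5] = m(5) = 13699/7776

13699/7776


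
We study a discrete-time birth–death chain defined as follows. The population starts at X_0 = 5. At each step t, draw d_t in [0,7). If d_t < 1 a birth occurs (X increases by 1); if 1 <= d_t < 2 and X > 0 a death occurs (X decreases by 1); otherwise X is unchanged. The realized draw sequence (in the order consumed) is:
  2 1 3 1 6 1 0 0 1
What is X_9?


3

t=0: X=5, d=2 → hold, X_1=5
t=1: X=5, d=1 → death, X_2=4
t=2: X=4, d=3 → hold, X_3=4
t=3: X=4, d=1 → death, X_4=3
t=4: X=3, d=6 → hold, X_5=3
t=5: X=3, d=1 → death, X_6=2
t=6: X=2, d=0 → birth, X_7=3
t=7: X=3, d=0 → birth, X_8=4
t=8: X=4, d=1 → death, X_9=3


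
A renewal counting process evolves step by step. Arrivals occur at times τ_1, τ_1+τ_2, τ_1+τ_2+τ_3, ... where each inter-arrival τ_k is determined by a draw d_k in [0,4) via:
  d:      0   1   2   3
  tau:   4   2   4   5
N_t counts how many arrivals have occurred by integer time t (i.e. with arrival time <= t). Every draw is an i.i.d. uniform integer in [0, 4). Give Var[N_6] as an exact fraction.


Inter-arrival values over d=0..3: [4, 2, 4, 5]
Each d has probability 1/4, so the pmf of τ is: f(2) = 1/4, f(4) = 1/2, f(5) = 1/4
Let p_n(j) = P(N_n = j), with p_0 = [1]. Condition on τ_1: p_n(0) = P(τ > n), and for j >= 1, p_n(j) = Σ_{k<=n} f(k)·p_{n−k}(j−1)
p_1 = [1]  (j = 0)
p_2 = [3/4, 1/4]  (j = 0..1)
p_3 = [3/4, 1/4]  (j = 0..1)
p_4 = [1/4, 11/16, 1/16]  (j = 0..2)
p_5 = [0, 15/16, 1/16]  (j = 0..2)
p_6 = [0, 11/16, 19/64, 1/64]  (j = 0..3)
E[N_6] = Σ j·p_6(j) = 85/64;  E[N_6²] = Σ j²·p_6(j) = 129/64
Var[N_6] = 129/64 − (85/64)² = 1031/4096

1031/4096


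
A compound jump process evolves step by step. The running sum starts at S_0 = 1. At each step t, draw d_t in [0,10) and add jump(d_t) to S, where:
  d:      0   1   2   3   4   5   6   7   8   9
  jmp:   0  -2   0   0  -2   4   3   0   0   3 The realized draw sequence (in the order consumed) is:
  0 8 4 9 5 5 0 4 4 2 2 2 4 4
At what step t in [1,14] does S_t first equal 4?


13

t=0: S=1, d=0, jump=0, S_1=1
t=1: S=1, d=8, jump=0, S_2=1
t=2: S=1, d=4, jump=-2, S_3=-1
t=3: S=-1, d=9, jump=3, S_4=2
t=4: S=2, d=5, jump=4, S_5=6
t=5: S=6, d=5, jump=4, S_6=10
t=6: S=10, d=0, jump=0, S_7=10
t=7: S=10, d=4, jump=-2, S_8=8
t=8: S=8, d=4, jump=-2, S_9=6
t=9: S=6, d=2, jump=0, S_10=6
t=10: S=6, d=2, jump=0, S_11=6
t=11: S=6, d=2, jump=0, S_12=6
t=12: S=6, d=4, jump=-2, S_13=4
t=13: S=4, d=4, jump=-2, S_14=2


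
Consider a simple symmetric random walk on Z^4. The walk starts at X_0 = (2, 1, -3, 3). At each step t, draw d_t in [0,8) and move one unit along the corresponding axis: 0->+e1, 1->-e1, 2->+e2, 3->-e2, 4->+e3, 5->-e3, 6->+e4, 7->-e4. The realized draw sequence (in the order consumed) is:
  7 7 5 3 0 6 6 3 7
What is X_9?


t=0: X=(2, 1, -3, 3), d=7 → -e4, X_1=(2, 1, -3, 2)
t=1: X=(2, 1, -3, 2), d=7 → -e4, X_2=(2, 1, -3, 1)
t=2: X=(2, 1, -3, 1), d=5 → -e3, X_3=(2, 1, -4, 1)
t=3: X=(2, 1, -4, 1), d=3 → -e2, X_4=(2, 0, -4, 1)
t=4: X=(2, 0, -4, 1), d=0 → +e1, X_5=(3, 0, -4, 1)
t=5: X=(3, 0, -4, 1), d=6 → +e4, X_6=(3, 0, -4, 2)
t=6: X=(3, 0, -4, 2), d=6 → +e4, X_7=(3, 0, -4, 3)
t=7: X=(3, 0, -4, 3), d=3 → -e2, X_8=(3, -1, -4, 3)
t=8: X=(3, -1, -4, 3), d=7 → -e4, X_9=(3, -1, -4, 2)

(3, -1, -4, 2)


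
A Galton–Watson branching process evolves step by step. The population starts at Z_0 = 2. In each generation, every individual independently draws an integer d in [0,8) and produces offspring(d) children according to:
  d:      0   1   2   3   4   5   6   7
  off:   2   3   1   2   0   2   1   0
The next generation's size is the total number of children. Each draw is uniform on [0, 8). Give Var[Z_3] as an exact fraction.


2081079/131072

Outcome values over d=0..7: [2, 3, 1, 2, 0, 2, 1, 0]
Σy = 11, Σy² = 23, M = 8
μ = 11/8 = 11/8,  σ² = 23/8 − (11/8)² = 63/64
V_0 = 0, E_0 = 2
V_1 = 63/64·E_0 + (11/8)²·V_0 = 63/32;  E_1 = 11/4
V_2 = 63/64·E_1 + (11/8)²·V_1 = 13167/2048;  E_2 = 121/32
V_3 = 63/64·E_2 + (11/8)²·V_2 = 2081079/131072;  E_3 = 1331/256


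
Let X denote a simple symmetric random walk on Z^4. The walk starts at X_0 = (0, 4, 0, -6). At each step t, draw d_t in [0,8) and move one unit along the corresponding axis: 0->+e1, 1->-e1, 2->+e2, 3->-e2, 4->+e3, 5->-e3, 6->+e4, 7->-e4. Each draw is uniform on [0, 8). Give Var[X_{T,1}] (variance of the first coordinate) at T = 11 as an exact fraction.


11/4

Outcome values over d=0..7: [1, -1, 0, 0, 0, 0, 0, 0]
Σy = 0, Σy² = 2, M = 8
μ = 0/8 = 0,  σ² = 2/8 − (0)² = 1/4
Independent increments: Var[X_11] = 11·σ² = 11·(1/4) = 11/4


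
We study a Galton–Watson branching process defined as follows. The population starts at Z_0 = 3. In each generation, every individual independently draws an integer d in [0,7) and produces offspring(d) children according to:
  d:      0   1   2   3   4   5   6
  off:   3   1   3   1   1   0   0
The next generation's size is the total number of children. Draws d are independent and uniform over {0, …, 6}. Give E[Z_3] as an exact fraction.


Outcome values over d=0..6: [3, 1, 3, 1, 1, 0, 0]
Σy = 9, Σy² = 21, M = 7
μ = 9/7 = 9/7,  σ² = 21/7 − (9/7)² = 66/49
E[Z_0] = 3
E[Z_1] = 9/7·E[Z_0] = 27/7
E[Z_2] = 9/7·E[Z_1] = 243/49
E[Z_3] = 9/7·E[Z_2] = 2187/343

2187/343


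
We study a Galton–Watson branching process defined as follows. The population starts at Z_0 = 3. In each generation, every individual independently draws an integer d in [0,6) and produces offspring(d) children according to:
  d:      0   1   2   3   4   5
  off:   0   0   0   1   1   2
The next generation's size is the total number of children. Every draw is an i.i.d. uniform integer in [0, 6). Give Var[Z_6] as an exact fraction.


Outcome values over d=0..5: [0, 0, 0, 1, 1, 2]
Σy = 4, Σy² = 6, M = 6
μ = 4/6 = 2/3,  σ² = 6/6 − (2/3)² = 5/9
V_0 = 0, E_0 = 3
V_1 = 5/9·E_0 + (2/3)²·V_0 = 5/3;  E_1 = 2
V_2 = 5/9·E_1 + (2/3)²·V_1 = 50/27;  E_2 = 4/3
V_3 = 5/9·E_2 + (2/3)²·V_2 = 380/243;  E_3 = 8/9
V_4 = 5/9·E_3 + (2/3)²·V_3 = 2600/2187;  E_4 = 16/27
V_5 = 5/9·E_4 + (2/3)²·V_4 = 16880/19683;  E_5 = 32/81
V_6 = 5/9·E_5 + (2/3)²·V_5 = 106400/177147;  E_6 = 64/243

106400/177147


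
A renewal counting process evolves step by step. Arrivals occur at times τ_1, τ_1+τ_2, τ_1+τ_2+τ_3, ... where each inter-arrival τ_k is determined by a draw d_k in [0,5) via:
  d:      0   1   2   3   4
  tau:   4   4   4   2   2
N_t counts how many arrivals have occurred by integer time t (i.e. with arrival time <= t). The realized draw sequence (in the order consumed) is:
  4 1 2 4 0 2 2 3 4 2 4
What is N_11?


draw d_1=4: τ_1=2, arrival time A_1=2
draw d_2=1: τ_2=4, arrival time A_2=6
draw d_3=2: τ_3=4, arrival time A_3=10
draw d_4=4: τ_4=2, arrival time A_4=12
draw d_5=0: τ_5=4, arrival time A_5=16
draw d_6=2: τ_6=4, arrival time A_6=20
draw d_7=2: τ_7=4, arrival time A_7=24
draw d_8=3: τ_8=2, arrival time A_8=26
draw d_9=4: τ_9=2, arrival time A_9=28
draw d_10=2: τ_10=4, arrival time A_10=32
draw d_11=4: τ_11=2, arrival time A_11=34
N_t over t=0..11: 0:0 1:0 2:1 3:1 4:1 5:1 6:2 7:2 8:2 9:2 10:3 11:3

3


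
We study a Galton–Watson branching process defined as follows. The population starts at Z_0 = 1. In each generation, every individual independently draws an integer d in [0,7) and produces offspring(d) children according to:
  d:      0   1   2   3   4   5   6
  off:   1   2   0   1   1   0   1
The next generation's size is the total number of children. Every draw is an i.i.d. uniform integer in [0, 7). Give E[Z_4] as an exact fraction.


Outcome values over d=0..6: [1, 2, 0, 1, 1, 0, 1]
Σy = 6, Σy² = 8, M = 7
μ = 6/7 = 6/7,  σ² = 8/7 − (6/7)² = 20/49
E[Z_0] = 1
E[Z_1] = 6/7·E[Z_0] = 6/7
E[Z_2] = 6/7·E[Z_1] = 36/49
E[Z_3] = 6/7·E[Z_2] = 216/343
E[Z_4] = 6/7·E[Z_3] = 1296/2401

1296/2401


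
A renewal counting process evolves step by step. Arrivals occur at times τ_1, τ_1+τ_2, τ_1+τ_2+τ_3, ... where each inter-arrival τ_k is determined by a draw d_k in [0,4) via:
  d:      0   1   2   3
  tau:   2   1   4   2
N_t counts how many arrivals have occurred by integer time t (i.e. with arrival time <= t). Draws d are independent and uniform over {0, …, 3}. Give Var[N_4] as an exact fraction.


29719/65536

Inter-arrival values over d=0..3: [2, 1, 4, 2]
Each d has probability 1/4, so the pmf of τ is: f(1) = 1/4, f(2) = 1/2, f(4) = 1/4
Let p_n(j) = P(N_n = j), with p_0 = [1]. Condition on τ_1: p_n(0) = P(τ > n), and for j >= 1, p_n(j) = Σ_{k<=n} f(k)·p_{n−k}(j−1)
p_1 = [3/4, 1/4]  (j = 0..1)
p_2 = [1/4, 11/16, 1/16]  (j = 0..2)
p_3 = [1/4, 7/16, 19/64, 1/64]  (j = 0..3)
p_4 = [0, 7/16, 29/64, 27/256, 1/256]  (j = 0..4)
E[N_4] = Σ j·p_4(j) = 429/256;  E[N_4²] = Σ j²·p_4(j) = 835/256
Var[N_4] = 835/256 − (429/256)² = 29719/65536


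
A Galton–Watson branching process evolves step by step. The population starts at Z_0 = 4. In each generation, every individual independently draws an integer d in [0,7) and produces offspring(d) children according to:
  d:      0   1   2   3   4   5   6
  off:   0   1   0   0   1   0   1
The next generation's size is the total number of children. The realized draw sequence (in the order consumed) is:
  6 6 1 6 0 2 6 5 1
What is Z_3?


gen 0: Z_0=4, draws=[6, 6, 1, 6], offspring=[1, 1, 1, 1], Z_1=4
gen 1: Z_1=4, draws=[0, 2, 6, 5], offspring=[0, 0, 1, 0], Z_2=1
gen 2: Z_2=1, draws=[1], offspring=[1], Z_3=1

1


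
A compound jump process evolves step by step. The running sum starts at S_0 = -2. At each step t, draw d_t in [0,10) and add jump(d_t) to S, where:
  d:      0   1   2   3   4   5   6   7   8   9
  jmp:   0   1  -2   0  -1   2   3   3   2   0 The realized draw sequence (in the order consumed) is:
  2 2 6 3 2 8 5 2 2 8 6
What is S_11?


t=0: S=-2, d=2, jump=-2, S_1=-4
t=1: S=-4, d=2, jump=-2, S_2=-6
t=2: S=-6, d=6, jump=3, S_3=-3
t=3: S=-3, d=3, jump=0, S_4=-3
t=4: S=-3, d=2, jump=-2, S_5=-5
t=5: S=-5, d=8, jump=2, S_6=-3
t=6: S=-3, d=5, jump=2, S_7=-1
t=7: S=-1, d=2, jump=-2, S_8=-3
t=8: S=-3, d=2, jump=-2, S_9=-5
t=9: S=-5, d=8, jump=2, S_10=-3
t=10: S=-3, d=6, jump=3, S_11=0

0


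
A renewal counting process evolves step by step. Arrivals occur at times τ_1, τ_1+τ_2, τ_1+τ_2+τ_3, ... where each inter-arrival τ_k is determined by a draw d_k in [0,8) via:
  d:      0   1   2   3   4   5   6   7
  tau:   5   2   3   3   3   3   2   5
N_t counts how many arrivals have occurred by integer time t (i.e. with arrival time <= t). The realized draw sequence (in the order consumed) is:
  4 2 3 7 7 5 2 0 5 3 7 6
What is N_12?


3

draw d_1=4: τ_1=3, arrival time A_1=3
draw d_2=2: τ_2=3, arrival time A_2=6
draw d_3=3: τ_3=3, arrival time A_3=9
draw d_4=7: τ_4=5, arrival time A_4=14
draw d_5=7: τ_5=5, arrival time A_5=19
draw d_6=5: τ_6=3, arrival time A_6=22
draw d_7=2: τ_7=3, arrival time A_7=25
draw d_8=0: τ_8=5, arrival time A_8=30
draw d_9=5: τ_9=3, arrival time A_9=33
draw d_10=3: τ_10=3, arrival time A_10=36
draw d_11=7: τ_11=5, arrival time A_11=41
draw d_12=6: τ_12=2, arrival time A_12=43
N_t over t=0..12: 0:0 1:0 2:0 3:1 4:1 5:1 6:2 7:2 8:2 9:3 10:3 11:3 12:3


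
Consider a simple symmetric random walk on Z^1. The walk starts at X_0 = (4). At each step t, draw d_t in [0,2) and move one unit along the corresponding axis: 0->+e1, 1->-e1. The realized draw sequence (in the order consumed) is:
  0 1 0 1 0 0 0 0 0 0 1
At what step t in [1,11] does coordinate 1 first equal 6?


t=0: X=(4), d=0 → +e1, X_1=(5)
t=1: X=(5), d=1 → -e1, X_2=(4)
t=2: X=(4), d=0 → +e1, X_3=(5)
t=3: X=(5), d=1 → -e1, X_4=(4)
t=4: X=(4), d=0 → +e1, X_5=(5)
t=5: X=(5), d=0 → +e1, X_6=(6)
t=6: X=(6), d=0 → +e1, X_7=(7)
t=7: X=(7), d=0 → +e1, X_8=(8)
t=8: X=(8), d=0 → +e1, X_9=(9)
t=9: X=(9), d=0 → +e1, X_10=(10)
t=10: X=(10), d=1 → -e1, X_11=(9)

6


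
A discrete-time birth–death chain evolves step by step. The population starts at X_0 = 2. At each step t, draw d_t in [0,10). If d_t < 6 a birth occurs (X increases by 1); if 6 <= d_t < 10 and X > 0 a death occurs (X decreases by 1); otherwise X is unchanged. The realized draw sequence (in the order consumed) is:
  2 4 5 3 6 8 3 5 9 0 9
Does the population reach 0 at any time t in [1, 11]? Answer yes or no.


no

t=0: X=2, d=2 → birth, X_1=3
t=1: X=3, d=4 → birth, X_2=4
t=2: X=4, d=5 → birth, X_3=5
t=3: X=5, d=3 → birth, X_4=6
t=4: X=6, d=6 → death, X_5=5
t=5: X=5, d=8 → death, X_6=4
t=6: X=4, d=3 → birth, X_7=5
t=7: X=5, d=5 → birth, X_8=6
t=8: X=6, d=9 → death, X_9=5
t=9: X=5, d=0 → birth, X_10=6
t=10: X=6, d=9 → death, X_11=5
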